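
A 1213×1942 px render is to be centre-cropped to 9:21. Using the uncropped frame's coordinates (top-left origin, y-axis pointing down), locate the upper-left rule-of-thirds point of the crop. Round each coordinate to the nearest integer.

1213/1942 > 9/21, so the 9:21 crop keeps the full height 1942 and trims width to 1942 × 9/21 = 832.29 px.
Left offset = (1213 − 832.29)/2 = 190.36 px; top offset = 0.
Upper-left is one-third across and one-third down within the crop:
x = 190.36 + 1 × 832.29/3 ≈ 468; y = 0.00 + 1 × 1942.00/3 ≈ 647.

(468, 647)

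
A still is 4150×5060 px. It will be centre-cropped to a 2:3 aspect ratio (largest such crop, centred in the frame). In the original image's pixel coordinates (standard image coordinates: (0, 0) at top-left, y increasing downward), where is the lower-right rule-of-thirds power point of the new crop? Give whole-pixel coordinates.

4150/5060 > 2/3, so the 2:3 crop keeps the full height 5060 and trims width to 5060 × 2/3 = 3373.33 px.
Left offset = (4150 − 3373.33)/2 = 388.33 px; top offset = 0.
Lower-right is two-thirds across and two-thirds down within the crop:
x = 388.33 + 2 × 3373.33/3 ≈ 2637; y = 0.00 + 2 × 5060.00/3 ≈ 3373.

x = 2637 px, y = 3373 px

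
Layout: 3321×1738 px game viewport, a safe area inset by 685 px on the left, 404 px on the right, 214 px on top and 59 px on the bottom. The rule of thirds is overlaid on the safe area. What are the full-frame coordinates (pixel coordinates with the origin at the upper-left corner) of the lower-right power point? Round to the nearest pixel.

(2173, 1191)

Content width = 3321 − 685 − 404 = 2232 px; content height = 1738 − 214 − 59 = 1465 px.
Lower-right is two-thirds across and two-thirds down within the safe area.
x = 685 + 2 × 2232/3 = 685 + 1488.00 ≈ 2173
y = 214 + 2 × 1465/3 = 214 + 976.67 ≈ 1191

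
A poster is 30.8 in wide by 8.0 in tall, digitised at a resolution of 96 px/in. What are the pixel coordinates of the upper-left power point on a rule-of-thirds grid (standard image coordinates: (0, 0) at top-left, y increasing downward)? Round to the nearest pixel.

In pixels the canvas is 30.8 × 96 = 2956.8 wide and 8.0 × 96 = 768 tall.
The upper-left point is one-third across and one-third down:
x = 1 × 2956.8/3 ≈ 986; y = 1 × 768/3 ≈ 256.

x = 986 px, y = 256 px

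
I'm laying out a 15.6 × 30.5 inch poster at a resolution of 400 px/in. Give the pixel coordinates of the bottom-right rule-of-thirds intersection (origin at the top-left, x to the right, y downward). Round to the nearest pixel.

In pixels the canvas is 15.6 × 400 = 6240 wide and 30.5 × 400 = 12200 tall.
The bottom-right point is two-thirds across and two-thirds down:
x = 2 × 6240/3 ≈ 4160; y = 2 × 12200/3 ≈ 8133.

(4160, 8133)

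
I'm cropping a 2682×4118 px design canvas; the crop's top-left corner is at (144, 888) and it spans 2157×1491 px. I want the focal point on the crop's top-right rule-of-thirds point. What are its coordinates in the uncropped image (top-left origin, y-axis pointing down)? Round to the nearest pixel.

(1582, 1385)

One third of the crop width 2157 is 719.00 px.
One third of the crop height 1491 is 497.00 px.
The top-right point is two-thirds across and one-third down within the crop:
x = 144 + 2 × 719.00 ≈ 1582; y = 888 + 1 × 497.00 ≈ 1385.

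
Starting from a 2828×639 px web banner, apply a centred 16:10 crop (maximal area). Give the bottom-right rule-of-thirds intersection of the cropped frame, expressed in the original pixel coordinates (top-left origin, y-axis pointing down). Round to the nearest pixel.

2828/639 > 16/10, so the 16:10 crop keeps the full height 639 and trims width to 639 × 16/10 = 1022.40 px.
Left offset = (2828 − 1022.40)/2 = 902.80 px; top offset = 0.
Bottom-right is two-thirds across and two-thirds down within the crop:
x = 902.80 + 2 × 1022.40/3 ≈ 1584; y = 0.00 + 2 × 639.00/3 ≈ 426.

(1584, 426)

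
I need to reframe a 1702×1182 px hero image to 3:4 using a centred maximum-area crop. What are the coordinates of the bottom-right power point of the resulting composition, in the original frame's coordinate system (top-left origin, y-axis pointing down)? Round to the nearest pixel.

(999, 788)

1702/1182 > 3/4, so the 3:4 crop keeps the full height 1182 and trims width to 1182 × 3/4 = 886.50 px.
Left offset = (1702 − 886.50)/2 = 407.75 px; top offset = 0.
Bottom-right is two-thirds across and two-thirds down within the crop:
x = 407.75 + 2 × 886.50/3 ≈ 999; y = 0.00 + 2 × 1182.00/3 ≈ 788.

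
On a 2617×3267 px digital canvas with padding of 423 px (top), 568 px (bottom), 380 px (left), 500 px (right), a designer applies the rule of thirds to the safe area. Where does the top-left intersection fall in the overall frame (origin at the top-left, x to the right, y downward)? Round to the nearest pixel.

(959, 1182)

Content width = 2617 − 380 − 500 = 1737 px; content height = 3267 − 423 − 568 = 2276 px.
Top-left is one-third across and one-third down within the safe area.
x = 380 + 1 × 1737/3 = 380 + 579.00 ≈ 959
y = 423 + 1 × 2276/3 = 423 + 758.67 ≈ 1182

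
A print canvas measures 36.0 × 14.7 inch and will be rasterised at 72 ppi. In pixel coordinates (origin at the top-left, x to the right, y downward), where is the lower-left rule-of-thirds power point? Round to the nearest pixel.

x = 864 px, y = 706 px

In pixels the canvas is 36.0 × 72 = 2592 wide and 14.7 × 72 = 1058.4 tall.
The lower-left point is one-third across and two-thirds down:
x = 1 × 2592/3 ≈ 864; y = 2 × 1058.4/3 ≈ 706.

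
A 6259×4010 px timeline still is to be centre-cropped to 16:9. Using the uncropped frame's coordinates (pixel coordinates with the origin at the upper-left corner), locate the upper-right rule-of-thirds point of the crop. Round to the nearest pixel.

6259/4010 < 16/9, so the 16:9 crop keeps the full width 6259 and trims height to 6259 × 9/16 = 3520.69 px.
Top offset = (4010 − 3520.69)/2 = 244.66 px; left offset = 0.
Upper-right is two-thirds across and one-third down within the crop:
x = 0.00 + 2 × 6259.00/3 ≈ 4173; y = 244.66 + 1 × 3520.69/3 ≈ 1418.

(4173, 1418)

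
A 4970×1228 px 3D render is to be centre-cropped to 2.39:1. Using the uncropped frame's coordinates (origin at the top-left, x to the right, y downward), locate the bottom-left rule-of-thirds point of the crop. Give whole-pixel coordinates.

4970/1228 > 2.39/1, so the 2.39:1 crop keeps the full height 1228 and trims width to 1228 × 2.39/1 = 2934.92 px.
Left offset = (4970 − 2934.92)/2 = 1017.54 px; top offset = 0.
Bottom-left is one-third across and two-thirds down within the crop:
x = 1017.54 + 1 × 2934.92/3 ≈ 1996; y = 0.00 + 2 × 1228.00/3 ≈ 819.

x = 1996 px, y = 819 px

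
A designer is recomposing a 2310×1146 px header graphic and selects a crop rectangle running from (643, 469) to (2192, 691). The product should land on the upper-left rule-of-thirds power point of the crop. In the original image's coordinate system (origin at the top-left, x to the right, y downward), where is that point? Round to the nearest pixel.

Crop width = 2192 − 643 = 1549 px; one third is 516.33 px.
Crop height = 691 − 469 = 222 px; one third is 74.00 px.
The upper-left point is one-third across and one-third down within the crop:
x = 643 + 1 × 516.33 ≈ 1159; y = 469 + 1 × 74.00 ≈ 543.

x = 1159 px, y = 543 px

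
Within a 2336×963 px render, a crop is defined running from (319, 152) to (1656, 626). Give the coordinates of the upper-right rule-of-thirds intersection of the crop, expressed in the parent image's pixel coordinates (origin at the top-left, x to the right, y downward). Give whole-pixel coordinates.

(1210, 310)

Crop width = 1656 − 319 = 1337 px; one third is 445.67 px.
Crop height = 626 − 152 = 474 px; one third is 158.00 px.
The upper-right point is two-thirds across and one-third down within the crop:
x = 319 + 2 × 445.67 ≈ 1210; y = 152 + 1 × 158.00 ≈ 310.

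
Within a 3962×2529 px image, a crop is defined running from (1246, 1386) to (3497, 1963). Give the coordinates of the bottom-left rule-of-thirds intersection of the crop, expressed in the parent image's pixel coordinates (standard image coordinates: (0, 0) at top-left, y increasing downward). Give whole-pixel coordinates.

Crop width = 3497 − 1246 = 2251 px; one third is 750.33 px.
Crop height = 1963 − 1386 = 577 px; one third is 192.33 px.
The bottom-left point is one-third across and two-thirds down within the crop:
x = 1246 + 1 × 750.33 ≈ 1996; y = 1386 + 2 × 192.33 ≈ 1771.

x = 1996 px, y = 1771 px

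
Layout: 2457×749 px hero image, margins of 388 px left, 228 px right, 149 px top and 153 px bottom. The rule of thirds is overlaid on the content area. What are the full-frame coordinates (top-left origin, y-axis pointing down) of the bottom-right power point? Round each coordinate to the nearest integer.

Content width = 2457 − 388 − 228 = 1841 px; content height = 749 − 149 − 153 = 447 px.
Bottom-right is two-thirds across and two-thirds down within the content area.
x = 388 + 2 × 1841/3 = 388 + 1227.33 ≈ 1615
y = 149 + 2 × 447/3 = 149 + 298.00 ≈ 447

x = 1615 px, y = 447 px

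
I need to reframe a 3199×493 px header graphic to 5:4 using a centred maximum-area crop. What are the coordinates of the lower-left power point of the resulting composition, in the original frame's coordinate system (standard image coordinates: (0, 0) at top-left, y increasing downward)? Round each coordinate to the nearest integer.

3199/493 > 5/4, so the 5:4 crop keeps the full height 493 and trims width to 493 × 5/4 = 616.25 px.
Left offset = (3199 − 616.25)/2 = 1291.38 px; top offset = 0.
Lower-left is one-third across and two-thirds down within the crop:
x = 1291.38 + 1 × 616.25/3 ≈ 1497; y = 0.00 + 2 × 493.00/3 ≈ 329.

x = 1497 px, y = 329 px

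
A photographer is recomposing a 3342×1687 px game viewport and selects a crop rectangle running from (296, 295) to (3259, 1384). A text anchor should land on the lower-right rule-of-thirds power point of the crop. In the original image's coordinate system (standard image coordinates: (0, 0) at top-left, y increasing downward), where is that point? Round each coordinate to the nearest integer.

(2271, 1021)

Crop width = 3259 − 296 = 2963 px; one third is 987.67 px.
Crop height = 1384 − 295 = 1089 px; one third is 363.00 px.
The lower-right point is two-thirds across and two-thirds down within the crop:
x = 296 + 2 × 987.67 ≈ 2271; y = 295 + 2 × 363.00 ≈ 1021.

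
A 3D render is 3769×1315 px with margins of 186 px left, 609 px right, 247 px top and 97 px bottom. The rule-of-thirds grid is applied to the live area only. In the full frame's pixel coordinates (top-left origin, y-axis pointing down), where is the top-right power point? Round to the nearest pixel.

(2169, 571)

Content width = 3769 − 186 − 609 = 2974 px; content height = 1315 − 247 − 97 = 971 px.
Top-right is two-thirds across and one-third down within the live area.
x = 186 + 2 × 2974/3 = 186 + 1982.67 ≈ 2169
y = 247 + 1 × 971/3 = 247 + 323.67 ≈ 571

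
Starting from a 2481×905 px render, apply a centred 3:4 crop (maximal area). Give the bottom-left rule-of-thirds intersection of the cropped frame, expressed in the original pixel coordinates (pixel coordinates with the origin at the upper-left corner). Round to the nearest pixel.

2481/905 > 3/4, so the 3:4 crop keeps the full height 905 and trims width to 905 × 3/4 = 678.75 px.
Left offset = (2481 − 678.75)/2 = 901.12 px; top offset = 0.
Bottom-left is one-third across and two-thirds down within the crop:
x = 901.12 + 1 × 678.75/3 ≈ 1127; y = 0.00 + 2 × 905.00/3 ≈ 603.

(1127, 603)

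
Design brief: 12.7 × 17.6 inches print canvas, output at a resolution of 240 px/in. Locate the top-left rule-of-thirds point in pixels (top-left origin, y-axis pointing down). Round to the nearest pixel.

In pixels the canvas is 12.7 × 240 = 3048 wide and 17.6 × 240 = 4224 tall.
The top-left point is one-third across and one-third down:
x = 1 × 3048/3 ≈ 1016; y = 1 × 4224/3 ≈ 1408.

x = 1016 px, y = 1408 px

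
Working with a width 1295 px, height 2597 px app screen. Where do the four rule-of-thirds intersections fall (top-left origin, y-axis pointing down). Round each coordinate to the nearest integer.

One third of 1295 is 431.67; one third of 2597 is 865.67.
Vertical third lines at x = 432 and x = 863; horizontal third lines at y = 866 and y = 1731.

(432, 866), (863, 866), (432, 1731), (863, 1731)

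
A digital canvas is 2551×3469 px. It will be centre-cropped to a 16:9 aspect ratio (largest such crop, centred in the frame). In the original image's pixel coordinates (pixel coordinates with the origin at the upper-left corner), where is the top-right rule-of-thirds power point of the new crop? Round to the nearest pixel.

2551/3469 < 16/9, so the 16:9 crop keeps the full width 2551 and trims height to 2551 × 9/16 = 1434.94 px.
Top offset = (3469 − 1434.94)/2 = 1017.03 px; left offset = 0.
Top-right is two-thirds across and one-third down within the crop:
x = 0.00 + 2 × 2551.00/3 ≈ 1701; y = 1017.03 + 1 × 1434.94/3 ≈ 1495.

(1701, 1495)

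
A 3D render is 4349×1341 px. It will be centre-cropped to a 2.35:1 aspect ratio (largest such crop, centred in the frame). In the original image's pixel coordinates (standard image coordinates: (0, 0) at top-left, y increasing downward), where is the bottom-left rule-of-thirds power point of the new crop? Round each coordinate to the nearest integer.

4349/1341 > 2.35/1, so the 2.35:1 crop keeps the full height 1341 and trims width to 1341 × 2.35/1 = 3151.35 px.
Left offset = (4349 − 3151.35)/2 = 598.83 px; top offset = 0.
Bottom-left is one-third across and two-thirds down within the crop:
x = 598.83 + 1 × 3151.35/3 ≈ 1649; y = 0.00 + 2 × 1341.00/3 ≈ 894.

(1649, 894)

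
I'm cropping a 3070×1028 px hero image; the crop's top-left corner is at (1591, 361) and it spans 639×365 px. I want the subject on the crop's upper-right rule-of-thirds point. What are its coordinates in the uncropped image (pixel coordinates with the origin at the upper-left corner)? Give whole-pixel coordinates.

x = 2017 px, y = 483 px

One third of the crop width 639 is 213.00 px.
One third of the crop height 365 is 121.67 px.
The upper-right point is two-thirds across and one-third down within the crop:
x = 1591 + 2 × 213.00 ≈ 2017; y = 361 + 1 × 121.67 ≈ 483.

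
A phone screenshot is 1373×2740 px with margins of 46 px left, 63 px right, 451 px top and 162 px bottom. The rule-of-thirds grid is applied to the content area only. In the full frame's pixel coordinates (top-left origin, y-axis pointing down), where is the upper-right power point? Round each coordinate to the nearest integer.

x = 889 px, y = 1160 px

Content width = 1373 − 46 − 63 = 1264 px; content height = 2740 − 451 − 162 = 2127 px.
Upper-right is two-thirds across and one-third down within the content area.
x = 46 + 2 × 1264/3 = 46 + 842.67 ≈ 889
y = 451 + 1 × 2127/3 = 451 + 709.00 ≈ 1160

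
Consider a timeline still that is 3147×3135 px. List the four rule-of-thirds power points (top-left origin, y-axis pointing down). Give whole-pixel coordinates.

(1049, 1045), (2098, 1045), (1049, 2090), (2098, 2090)

One third of 3147 is 1049; one third of 3135 is 1045.
Vertical third lines at x = 1049 and x = 2098; horizontal third lines at y = 1045 and y = 2090.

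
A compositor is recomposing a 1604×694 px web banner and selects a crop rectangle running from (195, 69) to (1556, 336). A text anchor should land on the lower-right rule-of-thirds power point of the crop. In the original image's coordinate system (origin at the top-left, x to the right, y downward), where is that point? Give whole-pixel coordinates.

x = 1102 px, y = 247 px

Crop width = 1556 − 195 = 1361 px; one third is 453.67 px.
Crop height = 336 − 69 = 267 px; one third is 89.00 px.
The lower-right point is two-thirds across and two-thirds down within the crop:
x = 195 + 2 × 453.67 ≈ 1102; y = 69 + 2 × 89.00 ≈ 247.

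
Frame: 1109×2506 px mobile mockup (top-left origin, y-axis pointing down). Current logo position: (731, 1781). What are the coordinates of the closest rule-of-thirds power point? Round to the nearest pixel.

Third lines: x ∈ {370, 739}, y ∈ {835, 1671}.
731 is closer to x = 739; 1781 is closer to y = 1671.
So the nearest intersection is the lower-right power point.

x = 739 px, y = 1671 px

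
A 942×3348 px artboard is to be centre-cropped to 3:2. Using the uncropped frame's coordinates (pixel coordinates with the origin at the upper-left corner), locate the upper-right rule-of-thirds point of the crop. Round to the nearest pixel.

942/3348 < 3/2, so the 3:2 crop keeps the full width 942 and trims height to 942 × 2/3 = 628.00 px.
Top offset = (3348 − 628.00)/2 = 1360.00 px; left offset = 0.
Upper-right is two-thirds across and one-third down within the crop:
x = 0.00 + 2 × 942.00/3 ≈ 628; y = 1360.00 + 1 × 628.00/3 ≈ 1569.

x = 628 px, y = 1569 px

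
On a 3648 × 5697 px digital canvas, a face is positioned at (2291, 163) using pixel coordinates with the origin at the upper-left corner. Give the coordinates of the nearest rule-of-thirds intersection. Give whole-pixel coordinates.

Third lines: x ∈ {1216, 2432}, y ∈ {1899, 3798}.
2291 is closer to x = 2432; 163 is closer to y = 1899.
So the nearest intersection is the upper-right power point.

x = 2432 px, y = 1899 px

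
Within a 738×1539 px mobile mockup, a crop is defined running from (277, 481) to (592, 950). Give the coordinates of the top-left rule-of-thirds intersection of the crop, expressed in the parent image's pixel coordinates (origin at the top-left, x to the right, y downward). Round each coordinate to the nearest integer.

Crop width = 592 − 277 = 315 px; one third is 105.00 px.
Crop height = 950 − 481 = 469 px; one third is 156.33 px.
The top-left point is one-third across and one-third down within the crop:
x = 277 + 1 × 105.00 ≈ 382; y = 481 + 1 × 156.33 ≈ 637.

x = 382 px, y = 637 px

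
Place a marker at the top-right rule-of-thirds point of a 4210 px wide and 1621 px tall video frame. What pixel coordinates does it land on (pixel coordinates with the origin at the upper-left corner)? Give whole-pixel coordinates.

The top-right point sits two-thirds of the way across and one-third of the way down.
x = 2 × 4210/3 ≈ 2807; y = 1 × 1621/3 ≈ 540.

x = 2807 px, y = 540 px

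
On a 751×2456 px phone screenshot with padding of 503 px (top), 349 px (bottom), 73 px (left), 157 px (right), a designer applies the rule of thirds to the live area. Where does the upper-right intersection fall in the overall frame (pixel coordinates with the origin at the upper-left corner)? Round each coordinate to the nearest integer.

Content width = 751 − 73 − 157 = 521 px; content height = 2456 − 503 − 349 = 1604 px.
Upper-right is two-thirds across and one-third down within the live area.
x = 73 + 2 × 521/3 = 73 + 347.33 ≈ 420
y = 503 + 1 × 1604/3 = 503 + 534.67 ≈ 1038

(420, 1038)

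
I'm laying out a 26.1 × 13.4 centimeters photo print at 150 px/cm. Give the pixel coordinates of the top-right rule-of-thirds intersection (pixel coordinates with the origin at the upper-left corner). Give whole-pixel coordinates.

(2610, 670)

In pixels the canvas is 26.1 × 150 = 3915 wide and 13.4 × 150 = 2010 tall.
The top-right point is two-thirds across and one-third down:
x = 2 × 3915/3 ≈ 2610; y = 1 × 2010/3 ≈ 670.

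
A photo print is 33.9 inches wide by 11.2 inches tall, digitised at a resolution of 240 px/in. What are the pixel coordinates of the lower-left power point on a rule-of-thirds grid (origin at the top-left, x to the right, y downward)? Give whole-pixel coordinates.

In pixels the canvas is 33.9 × 240 = 8136 wide and 11.2 × 240 = 2688 tall.
The lower-left point is one-third across and two-thirds down:
x = 1 × 8136/3 ≈ 2712; y = 2 × 2688/3 ≈ 1792.

(2712, 1792)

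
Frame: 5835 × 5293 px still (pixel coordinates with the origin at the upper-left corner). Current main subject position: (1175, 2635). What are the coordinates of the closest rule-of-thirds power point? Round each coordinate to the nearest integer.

Third lines: x ∈ {1945, 3890}, y ∈ {1764, 3529}.
1175 is closer to x = 1945; 2635 is closer to y = 1764.
So the nearest intersection is the upper-left power point.

(1945, 1764)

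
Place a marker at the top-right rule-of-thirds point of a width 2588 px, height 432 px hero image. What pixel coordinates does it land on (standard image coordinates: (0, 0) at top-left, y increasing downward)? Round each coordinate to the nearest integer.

The top-right point sits two-thirds of the way across and one-third of the way down.
x = 2 × 2588/3 ≈ 1725; y = 1 × 432/3 ≈ 144.

x = 1725 px, y = 144 px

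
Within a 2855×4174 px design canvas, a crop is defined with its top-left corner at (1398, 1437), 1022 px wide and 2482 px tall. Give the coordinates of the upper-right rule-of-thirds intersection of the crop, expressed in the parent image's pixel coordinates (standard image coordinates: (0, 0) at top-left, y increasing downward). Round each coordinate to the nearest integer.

(2079, 2264)

One third of the crop width 1022 is 340.67 px.
One third of the crop height 2482 is 827.33 px.
The upper-right point is two-thirds across and one-third down within the crop:
x = 1398 + 2 × 340.67 ≈ 2079; y = 1437 + 1 × 827.33 ≈ 2264.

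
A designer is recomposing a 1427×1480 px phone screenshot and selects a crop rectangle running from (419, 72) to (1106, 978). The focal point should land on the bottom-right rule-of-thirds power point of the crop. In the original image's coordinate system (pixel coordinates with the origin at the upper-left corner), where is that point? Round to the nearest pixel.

x = 877 px, y = 676 px

Crop width = 1106 − 419 = 687 px; one third is 229.00 px.
Crop height = 978 − 72 = 906 px; one third is 302.00 px.
The bottom-right point is two-thirds across and two-thirds down within the crop:
x = 419 + 2 × 229.00 ≈ 877; y = 72 + 2 × 302.00 ≈ 676.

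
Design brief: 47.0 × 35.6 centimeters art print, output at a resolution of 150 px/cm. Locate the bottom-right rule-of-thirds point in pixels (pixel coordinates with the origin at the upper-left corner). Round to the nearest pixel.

In pixels the canvas is 47.0 × 150 = 7050 wide and 35.6 × 150 = 5340 tall.
The bottom-right point is two-thirds across and two-thirds down:
x = 2 × 7050/3 ≈ 4700; y = 2 × 5340/3 ≈ 3560.

x = 4700 px, y = 3560 px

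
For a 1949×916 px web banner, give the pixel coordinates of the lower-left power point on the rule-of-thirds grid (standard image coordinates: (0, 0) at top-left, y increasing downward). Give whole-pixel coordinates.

x = 650 px, y = 611 px

The lower-left point sits one-third of the way across and two-thirds of the way down.
x = 1 × 1949/3 ≈ 650; y = 2 × 916/3 ≈ 611.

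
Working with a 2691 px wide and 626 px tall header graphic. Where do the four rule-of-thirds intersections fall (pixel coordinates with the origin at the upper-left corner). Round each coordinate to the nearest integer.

(897, 209), (1794, 209), (897, 417), (1794, 417)

One third of 2691 is 897; one third of 626 is 208.67.
Vertical third lines at x = 897 and x = 1794; horizontal third lines at y = 209 and y = 417.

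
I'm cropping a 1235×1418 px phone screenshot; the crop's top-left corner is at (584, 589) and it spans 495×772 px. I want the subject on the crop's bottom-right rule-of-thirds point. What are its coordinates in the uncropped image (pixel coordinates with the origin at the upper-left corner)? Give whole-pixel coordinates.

(914, 1104)

One third of the crop width 495 is 165.00 px.
One third of the crop height 772 is 257.33 px.
The bottom-right point is two-thirds across and two-thirds down within the crop:
x = 584 + 2 × 165.00 ≈ 914; y = 589 + 2 × 257.33 ≈ 1104.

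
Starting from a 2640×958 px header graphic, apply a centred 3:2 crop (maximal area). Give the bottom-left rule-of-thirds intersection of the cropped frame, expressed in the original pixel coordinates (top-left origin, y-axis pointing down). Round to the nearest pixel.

2640/958 > 3/2, so the 3:2 crop keeps the full height 958 and trims width to 958 × 3/2 = 1437.00 px.
Left offset = (2640 − 1437.00)/2 = 601.50 px; top offset = 0.
Bottom-left is one-third across and two-thirds down within the crop:
x = 601.50 + 1 × 1437.00/3 ≈ 1081; y = 0.00 + 2 × 958.00/3 ≈ 639.

x = 1081 px, y = 639 px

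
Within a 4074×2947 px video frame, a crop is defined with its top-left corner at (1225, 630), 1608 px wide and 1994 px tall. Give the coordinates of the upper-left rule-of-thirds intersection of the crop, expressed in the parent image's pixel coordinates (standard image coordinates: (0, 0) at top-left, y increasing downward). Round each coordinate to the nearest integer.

(1761, 1295)

One third of the crop width 1608 is 536.00 px.
One third of the crop height 1994 is 664.67 px.
The upper-left point is one-third across and one-third down within the crop:
x = 1225 + 1 × 536.00 ≈ 1761; y = 630 + 1 × 664.67 ≈ 1295.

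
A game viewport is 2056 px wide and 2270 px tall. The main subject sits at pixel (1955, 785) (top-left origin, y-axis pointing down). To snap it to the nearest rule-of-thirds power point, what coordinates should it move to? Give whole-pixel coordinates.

x = 1371 px, y = 757 px

Third lines: x ∈ {685, 1371}, y ∈ {757, 1513}.
1955 is closer to x = 1371; 785 is closer to y = 757.
So the nearest intersection is the upper-right power point.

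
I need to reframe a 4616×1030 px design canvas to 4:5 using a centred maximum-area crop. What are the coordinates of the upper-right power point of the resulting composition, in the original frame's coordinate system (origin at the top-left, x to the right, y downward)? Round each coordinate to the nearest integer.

4616/1030 > 4/5, so the 4:5 crop keeps the full height 1030 and trims width to 1030 × 4/5 = 824.00 px.
Left offset = (4616 − 824.00)/2 = 1896.00 px; top offset = 0.
Upper-right is two-thirds across and one-third down within the crop:
x = 1896.00 + 2 × 824.00/3 ≈ 2445; y = 0.00 + 1 × 1030.00/3 ≈ 343.

(2445, 343)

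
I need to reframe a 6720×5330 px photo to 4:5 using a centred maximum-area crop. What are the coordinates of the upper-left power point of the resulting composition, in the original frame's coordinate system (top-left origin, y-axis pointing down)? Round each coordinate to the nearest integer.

(2649, 1777)

6720/5330 > 4/5, so the 4:5 crop keeps the full height 5330 and trims width to 5330 × 4/5 = 4264.00 px.
Left offset = (6720 − 4264.00)/2 = 1228.00 px; top offset = 0.
Upper-left is one-third across and one-third down within the crop:
x = 1228.00 + 1 × 4264.00/3 ≈ 2649; y = 0.00 + 1 × 5330.00/3 ≈ 1777.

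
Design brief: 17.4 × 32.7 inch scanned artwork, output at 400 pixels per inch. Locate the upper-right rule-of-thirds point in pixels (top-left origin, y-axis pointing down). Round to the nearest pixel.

x = 4640 px, y = 4360 px

In pixels the canvas is 17.4 × 400 = 6960 wide and 32.7 × 400 = 13080 tall.
The upper-right point is two-thirds across and one-third down:
x = 2 × 6960/3 ≈ 4640; y = 1 × 13080/3 ≈ 4360.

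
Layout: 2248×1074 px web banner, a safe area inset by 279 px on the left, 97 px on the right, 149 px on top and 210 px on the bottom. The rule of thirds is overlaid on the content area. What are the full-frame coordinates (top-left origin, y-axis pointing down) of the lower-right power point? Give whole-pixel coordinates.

Content width = 2248 − 279 − 97 = 1872 px; content height = 1074 − 149 − 210 = 715 px.
Lower-right is two-thirds across and two-thirds down within the content area.
x = 279 + 2 × 1872/3 = 279 + 1248.00 ≈ 1527
y = 149 + 2 × 715/3 = 149 + 476.67 ≈ 626

(1527, 626)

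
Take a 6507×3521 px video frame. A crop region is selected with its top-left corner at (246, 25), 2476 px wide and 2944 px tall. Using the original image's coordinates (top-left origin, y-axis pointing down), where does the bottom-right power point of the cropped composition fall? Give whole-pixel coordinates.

One third of the crop width 2476 is 825.33 px.
One third of the crop height 2944 is 981.33 px.
The bottom-right point is two-thirds across and two-thirds down within the crop:
x = 246 + 2 × 825.33 ≈ 1897; y = 25 + 2 × 981.33 ≈ 1988.

(1897, 1988)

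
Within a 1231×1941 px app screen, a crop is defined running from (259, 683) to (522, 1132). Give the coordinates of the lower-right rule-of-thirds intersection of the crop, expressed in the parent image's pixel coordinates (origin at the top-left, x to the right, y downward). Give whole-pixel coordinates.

Crop width = 522 − 259 = 263 px; one third is 87.67 px.
Crop height = 1132 − 683 = 449 px; one third is 149.67 px.
The lower-right point is two-thirds across and two-thirds down within the crop:
x = 259 + 2 × 87.67 ≈ 434; y = 683 + 2 × 149.67 ≈ 982.

x = 434 px, y = 982 px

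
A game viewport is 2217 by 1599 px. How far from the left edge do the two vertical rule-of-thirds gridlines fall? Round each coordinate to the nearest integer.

2217 / 3 = 739, so the vertical lines sit at one and two thirds of 2217.

739 px and 1478 px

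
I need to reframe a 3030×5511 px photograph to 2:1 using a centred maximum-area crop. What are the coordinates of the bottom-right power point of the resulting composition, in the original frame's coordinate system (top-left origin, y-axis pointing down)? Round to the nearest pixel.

(2020, 3008)

3030/5511 < 2/1, so the 2:1 crop keeps the full width 3030 and trims height to 3030 × 1/2 = 1515.00 px.
Top offset = (5511 − 1515.00)/2 = 1998.00 px; left offset = 0.
Bottom-right is two-thirds across and two-thirds down within the crop:
x = 0.00 + 2 × 3030.00/3 ≈ 2020; y = 1998.00 + 2 × 1515.00/3 ≈ 3008.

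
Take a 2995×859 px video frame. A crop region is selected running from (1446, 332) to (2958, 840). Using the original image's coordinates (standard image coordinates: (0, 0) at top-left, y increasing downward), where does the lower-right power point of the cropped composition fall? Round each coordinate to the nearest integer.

x = 2454 px, y = 671 px

Crop width = 2958 − 1446 = 1512 px; one third is 504.00 px.
Crop height = 840 − 332 = 508 px; one third is 169.33 px.
The lower-right point is two-thirds across and two-thirds down within the crop:
x = 1446 + 2 × 504.00 ≈ 2454; y = 332 + 2 × 169.33 ≈ 671.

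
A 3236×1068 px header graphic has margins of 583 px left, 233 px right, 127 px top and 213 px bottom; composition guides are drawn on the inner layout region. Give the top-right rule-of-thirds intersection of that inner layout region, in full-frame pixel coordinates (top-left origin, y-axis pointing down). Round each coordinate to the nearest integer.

Content width = 3236 − 583 − 233 = 2420 px; content height = 1068 − 127 − 213 = 728 px.
Top-right is two-thirds across and one-third down within the inner layout region.
x = 583 + 2 × 2420/3 = 583 + 1613.33 ≈ 2196
y = 127 + 1 × 728/3 = 127 + 242.67 ≈ 370

(2196, 370)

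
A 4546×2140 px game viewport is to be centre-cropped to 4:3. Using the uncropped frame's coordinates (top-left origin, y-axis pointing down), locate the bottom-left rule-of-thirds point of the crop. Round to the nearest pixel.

4546/2140 > 4/3, so the 4:3 crop keeps the full height 2140 and trims width to 2140 × 4/3 = 2853.33 px.
Left offset = (4546 − 2853.33)/2 = 846.33 px; top offset = 0.
Bottom-left is one-third across and two-thirds down within the crop:
x = 846.33 + 1 × 2853.33/3 ≈ 1797; y = 0.00 + 2 × 2140.00/3 ≈ 1427.

x = 1797 px, y = 1427 px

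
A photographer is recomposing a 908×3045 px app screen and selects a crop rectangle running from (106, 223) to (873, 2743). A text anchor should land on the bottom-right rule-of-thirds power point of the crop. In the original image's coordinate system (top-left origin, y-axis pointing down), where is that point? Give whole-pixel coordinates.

(617, 1903)

Crop width = 873 − 106 = 767 px; one third is 255.67 px.
Crop height = 2743 − 223 = 2520 px; one third is 840.00 px.
The bottom-right point is two-thirds across and two-thirds down within the crop:
x = 106 + 2 × 255.67 ≈ 617; y = 223 + 2 × 840.00 ≈ 1903.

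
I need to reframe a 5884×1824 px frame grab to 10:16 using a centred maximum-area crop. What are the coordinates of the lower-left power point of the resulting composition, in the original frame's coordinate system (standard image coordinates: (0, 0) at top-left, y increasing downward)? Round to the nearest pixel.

(2752, 1216)

5884/1824 > 10/16, so the 10:16 crop keeps the full height 1824 and trims width to 1824 × 10/16 = 1140.00 px.
Left offset = (5884 − 1140.00)/2 = 2372.00 px; top offset = 0.
Lower-left is one-third across and two-thirds down within the crop:
x = 2372.00 + 1 × 1140.00/3 ≈ 2752; y = 0.00 + 2 × 1824.00/3 ≈ 1216.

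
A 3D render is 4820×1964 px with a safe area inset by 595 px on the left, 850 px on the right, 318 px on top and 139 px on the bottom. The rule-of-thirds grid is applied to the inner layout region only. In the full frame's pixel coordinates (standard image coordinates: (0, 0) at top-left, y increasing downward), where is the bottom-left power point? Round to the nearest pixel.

(1720, 1323)

Content width = 4820 − 595 − 850 = 3375 px; content height = 1964 − 318 − 139 = 1507 px.
Bottom-left is one-third across and two-thirds down within the inner layout region.
x = 595 + 1 × 3375/3 = 595 + 1125.00 ≈ 1720
y = 318 + 2 × 1507/3 = 318 + 1004.67 ≈ 1323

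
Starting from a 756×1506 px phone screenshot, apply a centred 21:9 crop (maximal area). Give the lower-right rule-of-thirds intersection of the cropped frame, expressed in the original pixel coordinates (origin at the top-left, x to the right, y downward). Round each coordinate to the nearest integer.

x = 504 px, y = 807 px

756/1506 < 21/9, so the 21:9 crop keeps the full width 756 and trims height to 756 × 9/21 = 324.00 px.
Top offset = (1506 − 324.00)/2 = 591.00 px; left offset = 0.
Lower-right is two-thirds across and two-thirds down within the crop:
x = 0.00 + 2 × 756.00/3 ≈ 504; y = 591.00 + 2 × 324.00/3 ≈ 807.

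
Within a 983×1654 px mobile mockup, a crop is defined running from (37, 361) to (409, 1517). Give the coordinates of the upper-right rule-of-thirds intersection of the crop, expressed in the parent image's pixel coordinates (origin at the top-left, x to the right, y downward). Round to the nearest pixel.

Crop width = 409 − 37 = 372 px; one third is 124.00 px.
Crop height = 1517 − 361 = 1156 px; one third is 385.33 px.
The upper-right point is two-thirds across and one-third down within the crop:
x = 37 + 2 × 124.00 ≈ 285; y = 361 + 1 × 385.33 ≈ 746.

x = 285 px, y = 746 px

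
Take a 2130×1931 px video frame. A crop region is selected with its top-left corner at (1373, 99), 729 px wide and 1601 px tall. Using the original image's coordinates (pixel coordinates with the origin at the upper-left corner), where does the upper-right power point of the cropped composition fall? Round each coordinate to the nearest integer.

One third of the crop width 729 is 243.00 px.
One third of the crop height 1601 is 533.67 px.
The upper-right point is two-thirds across and one-third down within the crop:
x = 1373 + 2 × 243.00 ≈ 1859; y = 99 + 1 × 533.67 ≈ 633.

(1859, 633)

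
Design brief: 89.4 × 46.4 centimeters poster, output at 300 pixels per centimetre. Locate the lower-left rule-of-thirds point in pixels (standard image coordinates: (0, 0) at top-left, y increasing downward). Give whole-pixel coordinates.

In pixels the canvas is 89.4 × 300 = 26820 wide and 46.4 × 300 = 13920 tall.
The lower-left point is one-third across and two-thirds down:
x = 1 × 26820/3 ≈ 8940; y = 2 × 13920/3 ≈ 9280.

x = 8940 px, y = 9280 px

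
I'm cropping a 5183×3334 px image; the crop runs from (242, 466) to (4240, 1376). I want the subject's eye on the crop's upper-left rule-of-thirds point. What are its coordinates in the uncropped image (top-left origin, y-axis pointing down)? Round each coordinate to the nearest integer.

Crop width = 4240 − 242 = 3998 px; one third is 1332.67 px.
Crop height = 1376 − 466 = 910 px; one third is 303.33 px.
The upper-left point is one-third across and one-third down within the crop:
x = 242 + 1 × 1332.67 ≈ 1575; y = 466 + 1 × 303.33 ≈ 769.

(1575, 769)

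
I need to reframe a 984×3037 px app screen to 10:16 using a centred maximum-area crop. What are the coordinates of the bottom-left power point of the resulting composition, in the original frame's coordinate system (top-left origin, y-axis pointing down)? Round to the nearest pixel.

x = 328 px, y = 1781 px

984/3037 < 10/16, so the 10:16 crop keeps the full width 984 and trims height to 984 × 16/10 = 1574.40 px.
Top offset = (3037 − 1574.40)/2 = 731.30 px; left offset = 0.
Bottom-left is one-third across and two-thirds down within the crop:
x = 0.00 + 1 × 984.00/3 ≈ 328; y = 731.30 + 2 × 1574.40/3 ≈ 1781.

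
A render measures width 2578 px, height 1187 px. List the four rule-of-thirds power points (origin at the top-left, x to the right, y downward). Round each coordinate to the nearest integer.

(859, 396), (1719, 396), (859, 791), (1719, 791)

One third of 2578 is 859.33; one third of 1187 is 395.67.
Vertical third lines at x = 859 and x = 1719; horizontal third lines at y = 396 and y = 791.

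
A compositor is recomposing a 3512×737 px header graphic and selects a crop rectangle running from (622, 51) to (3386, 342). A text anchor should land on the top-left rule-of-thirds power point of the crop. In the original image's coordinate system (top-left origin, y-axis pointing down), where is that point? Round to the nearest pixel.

Crop width = 3386 − 622 = 2764 px; one third is 921.33 px.
Crop height = 342 − 51 = 291 px; one third is 97.00 px.
The top-left point is one-third across and one-third down within the crop:
x = 622 + 1 × 921.33 ≈ 1543; y = 51 + 1 × 97.00 ≈ 148.

(1543, 148)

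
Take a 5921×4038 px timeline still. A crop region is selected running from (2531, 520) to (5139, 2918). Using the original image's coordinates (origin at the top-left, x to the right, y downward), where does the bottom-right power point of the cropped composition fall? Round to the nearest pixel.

x = 4270 px, y = 2119 px

Crop width = 5139 − 2531 = 2608 px; one third is 869.33 px.
Crop height = 2918 − 520 = 2398 px; one third is 799.33 px.
The bottom-right point is two-thirds across and two-thirds down within the crop:
x = 2531 + 2 × 869.33 ≈ 4270; y = 520 + 2 × 799.33 ≈ 2119.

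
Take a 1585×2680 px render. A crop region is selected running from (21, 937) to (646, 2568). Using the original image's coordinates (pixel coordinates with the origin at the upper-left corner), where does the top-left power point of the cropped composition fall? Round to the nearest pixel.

x = 229 px, y = 1481 px

Crop width = 646 − 21 = 625 px; one third is 208.33 px.
Crop height = 2568 − 937 = 1631 px; one third is 543.67 px.
The top-left point is one-third across and one-third down within the crop:
x = 21 + 1 × 208.33 ≈ 229; y = 937 + 1 × 543.67 ≈ 1481.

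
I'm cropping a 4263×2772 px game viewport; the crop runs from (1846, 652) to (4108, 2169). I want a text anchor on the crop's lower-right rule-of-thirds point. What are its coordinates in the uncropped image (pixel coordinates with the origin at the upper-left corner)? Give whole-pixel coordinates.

Crop width = 4108 − 1846 = 2262 px; one third is 754.00 px.
Crop height = 2169 − 652 = 1517 px; one third is 505.67 px.
The lower-right point is two-thirds across and two-thirds down within the crop:
x = 1846 + 2 × 754.00 ≈ 3354; y = 652 + 2 × 505.67 ≈ 1663.

(3354, 1663)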